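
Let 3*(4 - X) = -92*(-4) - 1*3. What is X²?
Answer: 124609/9 ≈ 13845.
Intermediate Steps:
X = -353/3 (X = 4 - (-92*(-4) - 1*3)/3 = 4 - (368 - 3)/3 = 4 - ⅓*365 = 4 - 365/3 = -353/3 ≈ -117.67)
X² = (-353/3)² = 124609/9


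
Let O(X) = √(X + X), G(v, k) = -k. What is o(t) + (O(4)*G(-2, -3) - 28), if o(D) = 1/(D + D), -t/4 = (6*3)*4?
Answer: -16129/576 + 6*√2 ≈ -19.516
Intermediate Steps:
O(X) = √2*√X (O(X) = √(2*X) = √2*√X)
t = -288 (t = -4*6*3*4 = -72*4 = -4*72 = -288)
o(D) = 1/(2*D)
o(t) + (O(4)*G(-2, -3) - 28) = (½)/(-288) + ((√2*√4)*(-1*(-3)) - 28) = (½)*(-1/288) + ((√2*2)*3 - 28) = -1/576 + ((2*√2)*3 - 28) = -1/576 + (6*√2 - 28) = -1/576 + (-28 + 6*√2) = -16129/576 + 6*√2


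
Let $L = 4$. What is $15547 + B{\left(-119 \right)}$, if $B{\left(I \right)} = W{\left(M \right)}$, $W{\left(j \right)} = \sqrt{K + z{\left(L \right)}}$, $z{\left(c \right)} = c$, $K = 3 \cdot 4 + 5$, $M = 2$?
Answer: $15547 + \sqrt{21} \approx 15552.0$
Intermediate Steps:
$K = 17$ ($K = 12 + 5 = 17$)
$W{\left(j \right)} = \sqrt{21}$ ($W{\left(j \right)} = \sqrt{17 + 4} = \sqrt{21}$)
$B{\left(I \right)} = \sqrt{21}$
$15547 + B{\left(-119 \right)} = 15547 + \sqrt{21}$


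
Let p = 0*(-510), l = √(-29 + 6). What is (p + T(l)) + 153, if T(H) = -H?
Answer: 153 - I*√23 ≈ 153.0 - 4.7958*I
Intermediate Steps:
l = I*√23 (l = √(-23) = I*√23 ≈ 4.7958*I)
p = 0
(p + T(l)) + 153 = (0 - I*√23) + 153 = -I*√23 + 153 = 153 - I*√23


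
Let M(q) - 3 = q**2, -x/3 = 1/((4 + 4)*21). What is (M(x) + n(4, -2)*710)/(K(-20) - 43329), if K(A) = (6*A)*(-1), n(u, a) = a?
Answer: 1481237/45167808 ≈ 0.032794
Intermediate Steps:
K(A) = -6*A
x = -1/56 (x = -3*1/(21*(4 + 4)) = -3/(8*21) = -3/168 = -3*1/168 = -1/56 ≈ -0.017857)
M(q) = 3 + q**2
(M(x) + n(4, -2)*710)/(K(-20) - 43329) = ((3 + (-1/56)**2) - 2*710)/(-6*(-20) - 43329) = ((3 + 1/3136) - 1420)/(120 - 43329) = (9409/3136 - 1420)/(-43209) = -4443711/3136*(-1/43209) = 1481237/45167808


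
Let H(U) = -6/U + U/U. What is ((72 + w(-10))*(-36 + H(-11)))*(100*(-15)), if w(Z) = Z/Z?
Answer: 41500500/11 ≈ 3.7728e+6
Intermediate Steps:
H(U) = 1 - 6/U (H(U) = -6/U + 1 = 1 - 6/U)
w(Z) = 1
((72 + w(-10))*(-36 + H(-11)))*(100*(-15)) = ((72 + 1)*(-36 + (-6 - 11)/(-11)))*(100*(-15)) = (73*(-36 - 1/11*(-17)))*(-1500) = (73*(-36 + 17/11))*(-1500) = (73*(-379/11))*(-1500) = -27667/11*(-1500) = 41500500/11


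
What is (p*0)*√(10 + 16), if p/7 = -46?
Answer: 0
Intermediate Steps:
p = -322 (p = 7*(-46) = -322)
(p*0)*√(10 + 16) = (-322*0)*√(10 + 16) = 0*√26 = 0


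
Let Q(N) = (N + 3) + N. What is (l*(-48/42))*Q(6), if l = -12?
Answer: 1440/7 ≈ 205.71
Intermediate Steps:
Q(N) = 3 + 2*N (Q(N) = (3 + N) + N = 3 + 2*N)
(l*(-48/42))*Q(6) = (-(-576)/42)*(3 + 2*6) = (-(-576)/42)*(3 + 12) = -12*(-8/7)*15 = (96/7)*15 = 1440/7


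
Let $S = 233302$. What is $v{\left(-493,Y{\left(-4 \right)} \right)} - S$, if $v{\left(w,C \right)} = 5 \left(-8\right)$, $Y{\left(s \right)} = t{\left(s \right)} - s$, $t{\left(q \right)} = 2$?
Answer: $-233342$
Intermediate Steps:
$Y{\left(s \right)} = 2 - s$
$v{\left(w,C \right)} = -40$
$v{\left(-493,Y{\left(-4 \right)} \right)} - S = -40 - 233302 = -233342$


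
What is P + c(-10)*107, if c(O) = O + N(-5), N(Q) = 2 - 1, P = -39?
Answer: -1002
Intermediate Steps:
N(Q) = 1
c(O) = 1 + O (c(O) = O + 1 = 1 + O)
P + c(-10)*107 = -39 + (1 - 10)*107 = -39 - 9*107 = -39 - 963 = -1002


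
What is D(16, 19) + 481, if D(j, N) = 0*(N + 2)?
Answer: 481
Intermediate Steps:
D(j, N) = 0 (D(j, N) = 0*(2 + N) = 0)
D(16, 19) + 481 = 0 + 481 = 481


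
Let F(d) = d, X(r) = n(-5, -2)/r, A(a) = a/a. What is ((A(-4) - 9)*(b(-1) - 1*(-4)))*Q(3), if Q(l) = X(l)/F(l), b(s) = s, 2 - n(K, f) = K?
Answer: -56/3 ≈ -18.667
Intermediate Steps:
n(K, f) = 2 - K
A(a) = 1
X(r) = 7/r (X(r) = (2 - 1*(-5))/r = (2 + 5)/r = 7/r)
Q(l) = 7/l² (Q(l) = (7/l)/l = 7/l²)
((A(-4) - 9)*(b(-1) - 1*(-4)))*Q(3) = ((1 - 9)*(-1 - 1*(-4)))*(7/3²) = (-8*(-1 + 4))*(7*(⅑)) = -8*3*(7/9) = -24*7/9 = -56/3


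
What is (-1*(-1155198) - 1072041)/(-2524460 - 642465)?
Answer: -83157/3166925 ≈ -0.026258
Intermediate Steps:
(-1*(-1155198) - 1072041)/(-2524460 - 642465) = (1155198 - 1072041)/(-3166925) = 83157*(-1/3166925) = -83157/3166925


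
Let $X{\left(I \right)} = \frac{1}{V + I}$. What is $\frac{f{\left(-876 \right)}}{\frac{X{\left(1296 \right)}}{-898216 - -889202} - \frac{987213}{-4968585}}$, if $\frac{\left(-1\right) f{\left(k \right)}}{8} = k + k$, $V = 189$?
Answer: $\frac{20715160681480320}{293658242993} \approx 70542.0$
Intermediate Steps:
$f{\left(k \right)} = - 16 k$ ($f{\left(k \right)} = - 8 \left(k + k\right) = - 8 \cdot 2 k = - 16 k$)
$X{\left(I \right)} = \frac{1}{189 + I}$
$\frac{f{\left(-876 \right)}}{\frac{X{\left(1296 \right)}}{-898216 - -889202} - \frac{987213}{-4968585}} = \frac{\left(-16\right) \left(-876\right)}{\frac{1}{\left(189 + 1296\right) \left(-898216 - -889202\right)} - \frac{987213}{-4968585}} = \frac{14016}{\frac{1}{1485 \left(-898216 + 889202\right)} - - \frac{329071}{1656195}} = \frac{14016}{\frac{1}{1485 \left(-9014\right)} + \frac{329071}{1656195}} = \frac{14016}{\frac{1}{1485} \left(- \frac{1}{9014}\right) + \frac{329071}{1656195}} = \frac{14016}{- \frac{1}{13385790} + \frac{329071}{1656195}} = \frac{14016}{\frac{293658242993}{1477965231270}} = 14016 \cdot \frac{1477965231270}{293658242993} = \frac{20715160681480320}{293658242993}$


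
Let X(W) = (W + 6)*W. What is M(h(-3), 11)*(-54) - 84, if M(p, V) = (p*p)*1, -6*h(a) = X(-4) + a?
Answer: -531/2 ≈ -265.50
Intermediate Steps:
X(W) = W*(6 + W) (X(W) = (6 + W)*W = W*(6 + W))
h(a) = 4/3 - a/6 (h(a) = -(-4*(6 - 4) + a)/6 = -(-4*2 + a)/6 = -(-8 + a)/6 = 4/3 - a/6)
M(p, V) = p² (M(p, V) = p²*1 = p²)
M(h(-3), 11)*(-54) - 84 = (4/3 - ⅙*(-3))²*(-54) - 84 = (4/3 + ½)²*(-54) - 84 = (11/6)²*(-54) - 84 = (121/36)*(-54) - 84 = -363/2 - 84 = -531/2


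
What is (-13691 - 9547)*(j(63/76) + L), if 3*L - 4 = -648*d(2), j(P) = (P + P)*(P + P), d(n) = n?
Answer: 7179538893/722 ≈ 9.9440e+6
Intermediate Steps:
j(P) = 4*P² (j(P) = (2*P)*(2*P) = 4*P²)
L = -1292/3 (L = 4/3 + (-648*2)/3 = 4/3 + (⅓)*(-1296) = 4/3 - 432 = -1292/3 ≈ -430.67)
(-13691 - 9547)*(j(63/76) + L) = (-13691 - 9547)*(4*(63/76)² - 1292/3) = -23238*(4*(63*(1/76))² - 1292/3) = -23238*(4*(63/76)² - 1292/3) = -23238*(4*(3969/5776) - 1292/3) = -23238*(3969/1444 - 1292/3) = -23238*(-1853741/4332) = 7179538893/722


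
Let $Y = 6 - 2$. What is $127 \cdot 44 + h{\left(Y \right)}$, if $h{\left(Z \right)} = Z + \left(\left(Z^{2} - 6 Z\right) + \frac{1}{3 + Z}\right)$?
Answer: $\frac{39089}{7} \approx 5584.1$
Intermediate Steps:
$Y = 4$ ($Y = 6 - 2 = 4$)
$h{\left(Z \right)} = Z^{2} + \frac{1}{3 + Z} - 5 Z$ ($h{\left(Z \right)} = Z + \left(Z^{2} + \frac{1}{3 + Z} - 6 Z\right) = Z^{2} + \frac{1}{3 + Z} - 5 Z$)
$127 \cdot 44 + h{\left(Y \right)} = 127 \cdot 44 + \frac{1 + 4^{3} - 60 - 2 \cdot 4^{2}}{3 + 4} = 5588 + \frac{1 + 64 - 60 - 32}{7} = 5588 + \frac{1}{7} \left(-27\right) = 5588 - \frac{27}{7} = \frac{39089}{7}$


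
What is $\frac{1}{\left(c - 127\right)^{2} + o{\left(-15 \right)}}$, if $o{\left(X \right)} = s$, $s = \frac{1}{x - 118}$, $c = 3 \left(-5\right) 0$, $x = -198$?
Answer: $\frac{316}{5096763} \approx 6.2 \cdot 10^{-5}$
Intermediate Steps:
$c = 0$ ($c = \left(-15\right) 0 = 0$)
$s = - \frac{1}{316}$ ($s = \frac{1}{-198 - 118} = \frac{1}{-316} = - \frac{1}{316} \approx -0.0031646$)
$o{\left(X \right)} = - \frac{1}{316}$
$\frac{1}{\left(c - 127\right)^{2} + o{\left(-15 \right)}} = \frac{1}{\left(0 - 127\right)^{2} - \frac{1}{316}} = \frac{1}{\left(-127\right)^{2} - \frac{1}{316}} = \frac{1}{16129 - \frac{1}{316}} = \frac{1}{\frac{5096763}{316}} = \frac{316}{5096763}$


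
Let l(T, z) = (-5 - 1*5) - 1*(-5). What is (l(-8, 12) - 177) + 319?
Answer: 137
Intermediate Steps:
l(T, z) = -5 (l(T, z) = (-5 - 5) + 5 = -10 + 5 = -5)
(l(-8, 12) - 177) + 319 = (-5 - 177) + 319 = -182 + 319 = 137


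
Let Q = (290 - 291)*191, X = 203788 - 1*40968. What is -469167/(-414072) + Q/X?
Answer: 6359223599/5618266920 ≈ 1.1319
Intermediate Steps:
X = 162820 (X = 203788 - 40968 = 162820)
Q = -191 (Q = -1*191 = -191)
-469167/(-414072) + Q/X = -469167/(-414072) - 191/162820 = -469167*(-1/414072) - 191*1/162820 = 156389/138024 - 191/162820 = 6359223599/5618266920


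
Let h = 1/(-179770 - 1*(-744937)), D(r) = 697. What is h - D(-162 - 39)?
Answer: -393921398/565167 ≈ -697.00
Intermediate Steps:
h = 1/565167 (h = 1/(-179770 + 744937) = 1/565167 ≈ 1.7694e-6)
h - D(-162 - 39) = 1/565167 - 1*697 = 1/565167 - 697 = -393921398/565167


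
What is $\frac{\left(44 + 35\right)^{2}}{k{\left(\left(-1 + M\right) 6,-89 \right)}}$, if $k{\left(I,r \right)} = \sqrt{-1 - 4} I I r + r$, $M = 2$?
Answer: $- \frac{6241}{576809} + \frac{224676 i \sqrt{5}}{576809} \approx -0.01082 + 0.87098 i$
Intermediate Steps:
$k{\left(I,r \right)} = r + i r \sqrt{5} I^{2}$ ($k{\left(I,r \right)} = \sqrt{-5} I I r + r = i \sqrt{5} I I r + r = i I \sqrt{5} I r + r = i \sqrt{5} I^{2} r + r = i r \sqrt{5} I^{2} + r = r + i r \sqrt{5} I^{2}$)
$\frac{\left(44 + 35\right)^{2}}{k{\left(\left(-1 + M\right) 6,-89 \right)}} = \frac{\left(44 + 35\right)^{2}}{\left(-89\right) \left(1 + i \sqrt{5} \left(\left(-1 + 2\right) 6\right)^{2}\right)} = \frac{79^{2}}{\left(-89\right) \left(1 + i \sqrt{5} \left(1 \cdot 6\right)^{2}\right)} = \frac{6241}{\left(-89\right) \left(1 + i \sqrt{5} \cdot 6^{2}\right)} = \frac{6241}{\left(-89\right) \left(1 + i \sqrt{5} \cdot 36\right)} = \frac{6241}{\left(-89\right) \left(1 + 36 i \sqrt{5}\right)} = \frac{6241}{-89 - 3204 i \sqrt{5}}$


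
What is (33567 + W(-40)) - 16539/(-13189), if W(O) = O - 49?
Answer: 441557881/13189 ≈ 33479.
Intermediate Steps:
W(O) = -49 + O
(33567 + W(-40)) - 16539/(-13189) = (33567 + (-49 - 40)) - 16539/(-13189) = (33567 - 89) - 16539*(-1/13189) = 33478 + 16539/13189 = 441557881/13189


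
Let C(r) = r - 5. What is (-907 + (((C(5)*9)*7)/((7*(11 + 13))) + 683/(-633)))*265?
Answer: -152325710/633 ≈ -2.4064e+5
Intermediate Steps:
C(r) = -5 + r
(-907 + (((C(5)*9)*7)/((7*(11 + 13))) + 683/(-633)))*265 = (-907 + ((((-5 + 5)*9)*7)/((7*(11 + 13))) + 683/(-633)))*265 = (-907 + (((0*9)*7)/((7*24)) + 683*(-1/633)))*265 = (-907 + ((0*7)/168 - 683/633))*265 = (-907 + (0*(1/168) - 683/633))*265 = (-907 + (0 - 683/633))*265 = (-907 - 683/633)*265 = -574814/633*265 = -152325710/633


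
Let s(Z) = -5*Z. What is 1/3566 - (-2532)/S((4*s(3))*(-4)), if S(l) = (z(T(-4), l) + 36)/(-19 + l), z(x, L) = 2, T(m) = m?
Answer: 997716895/67754 ≈ 14726.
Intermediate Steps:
S(l) = 38/(-19 + l) (S(l) = (2 + 36)/(-19 + l) = 38/(-19 + l))
1/3566 - (-2532)/S((4*s(3))*(-4)) = 1/3566 - (-2532)/(38/(-19 + (4*(-5*3))*(-4))) = 1/3566 - (-2532)/(38/(-19 + (4*(-15))*(-4))) = 1/3566 - (-2532)/(38/(-19 - 60*(-4))) = 1/3566 - (-2532)/(38/(-19 + 240)) = 1/3566 - (-2532)/(38/221) = 1/3566 - (-2532)/(38*(1/221)) = 1/3566 - (-2532)/38/221 = 1/3566 - (-2532)*221/38 = 1/3566 - 1*(-279786/19) = 1/3566 + 279786/19 = 997716895/67754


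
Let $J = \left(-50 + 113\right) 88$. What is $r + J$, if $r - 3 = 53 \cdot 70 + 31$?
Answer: $9288$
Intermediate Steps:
$J = 5544$ ($J = 63 \cdot 88 = 5544$)
$r = 3744$ ($r = 3 + \left(53 \cdot 70 + 31\right) = 3 + \left(3710 + 31\right) = 3 + 3741 = 3744$)
$r + J = 3744 + 5544 = 9288$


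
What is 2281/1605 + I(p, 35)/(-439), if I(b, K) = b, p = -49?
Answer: 1080004/704595 ≈ 1.5328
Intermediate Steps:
2281/1605 + I(p, 35)/(-439) = 2281/1605 - 49/(-439) = 2281*(1/1605) - 49*(-1/439) = 2281/1605 + 49/439 = 1080004/704595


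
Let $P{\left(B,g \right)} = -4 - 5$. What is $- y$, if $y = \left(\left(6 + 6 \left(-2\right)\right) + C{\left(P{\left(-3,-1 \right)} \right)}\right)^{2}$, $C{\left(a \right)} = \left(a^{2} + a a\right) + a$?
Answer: $-21609$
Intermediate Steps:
$P{\left(B,g \right)} = -9$ ($P{\left(B,g \right)} = -4 - 5 = -9$)
$C{\left(a \right)} = a + 2 a^{2}$ ($C{\left(a \right)} = \left(a^{2} + a^{2}\right) + a = 2 a^{2} + a = a + 2 a^{2}$)
$y = 21609$ ($y = \left(\left(6 + 6 \left(-2\right)\right) - 9 \left(1 + 2 \left(-9\right)\right)\right)^{2} = \left(\left(6 - 12\right) - 9 \left(1 - 18\right)\right)^{2} = \left(-6 - -153\right)^{2} = \left(-6 + 153\right)^{2} = 147^{2} = 21609$)
$- y = \left(-1\right) 21609 = -21609$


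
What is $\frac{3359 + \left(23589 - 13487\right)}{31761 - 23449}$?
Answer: $\frac{13461}{8312} \approx 1.6195$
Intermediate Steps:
$\frac{3359 + \left(23589 - 13487\right)}{31761 - 23449} = \frac{3359 + 10102}{8312} = 13461 \cdot \frac{1}{8312} = \frac{13461}{8312}$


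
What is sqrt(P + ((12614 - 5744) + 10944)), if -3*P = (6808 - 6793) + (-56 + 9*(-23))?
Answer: sqrt(161070)/3 ≈ 133.78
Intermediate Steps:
P = 248/3 (P = -((6808 - 6793) + (-56 + 9*(-23)))/3 = -(15 + (-56 - 207))/3 = -(15 - 263)/3 = -1/3*(-248) = 248/3 ≈ 82.667)
sqrt(P + ((12614 - 5744) + 10944)) = sqrt(248/3 + ((12614 - 5744) + 10944)) = sqrt(248/3 + (6870 + 10944)) = sqrt(248/3 + 17814) = sqrt(53690/3) = sqrt(161070)/3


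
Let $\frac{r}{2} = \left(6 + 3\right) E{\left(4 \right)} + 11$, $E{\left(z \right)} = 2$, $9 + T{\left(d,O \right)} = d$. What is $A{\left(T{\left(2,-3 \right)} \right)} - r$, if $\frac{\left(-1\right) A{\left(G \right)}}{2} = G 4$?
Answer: $-2$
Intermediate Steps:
$T{\left(d,O \right)} = -9 + d$
$A{\left(G \right)} = - 8 G$ ($A{\left(G \right)} = - 2 G 4 = - 2 \cdot 4 G = - 8 G$)
$r = 58$ ($r = 2 \left(\left(6 + 3\right) 2 + 11\right) = 2 \left(9 \cdot 2 + 11\right) = 2 \left(18 + 11\right) = 2 \cdot 29 = 58$)
$A{\left(T{\left(2,-3 \right)} \right)} - r = - 8 \left(-9 + 2\right) - 58 = \left(-8\right) \left(-7\right) - 58 = 56 - 58 = -2$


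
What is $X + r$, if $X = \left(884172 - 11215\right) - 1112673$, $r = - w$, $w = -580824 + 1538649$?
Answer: $-1197541$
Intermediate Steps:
$w = 957825$
$r = -957825$ ($r = \left(-1\right) 957825 = -957825$)
$X = -239716$ ($X = \left(884172 - 11215\right) - 1112673 = 872957 - 1112673 = -239716$)
$X + r = -239716 - 957825 = -1197541$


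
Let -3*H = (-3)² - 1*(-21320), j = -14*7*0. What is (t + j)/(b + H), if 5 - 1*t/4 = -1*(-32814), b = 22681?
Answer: -196854/23357 ≈ -8.4281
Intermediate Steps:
j = 0 (j = -98*0 = 0)
t = -131236 (t = 20 - (-4)*(-32814) = 20 - 4*32814 = 20 - 131256 = -131236)
H = -21329/3 (H = -((-3)² - 1*(-21320))/3 = -(9 + 21320)/3 = -⅓*21329 = -21329/3 ≈ -7109.7)
(t + j)/(b + H) = (-131236 + 0)/(22681 - 21329/3) = -131236/46714/3 = -131236*3/46714 = -196854/23357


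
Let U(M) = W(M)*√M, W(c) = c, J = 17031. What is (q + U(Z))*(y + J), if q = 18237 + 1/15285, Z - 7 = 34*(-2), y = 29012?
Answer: 12834603475478/15285 - 2808623*I*√61 ≈ 8.3969e+8 - 2.1936e+7*I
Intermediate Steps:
Z = -61 (Z = 7 + 34*(-2) = 7 - 68 = -61)
U(M) = M^(3/2) (U(M) = M*√M = M^(3/2))
q = 278752546/15285 (q = 18237 + 1/15285 = 278752546/15285 ≈ 18237.)
(q + U(Z))*(y + J) = (278752546/15285 + (-61)^(3/2))*(29012 + 17031) = (278752546/15285 - 61*I*√61)*46043 = 12834603475478/15285 - 2808623*I*√61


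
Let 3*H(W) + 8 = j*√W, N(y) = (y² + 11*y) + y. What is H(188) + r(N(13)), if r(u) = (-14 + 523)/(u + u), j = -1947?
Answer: -3673/1950 - 1298*√47 ≈ -8900.5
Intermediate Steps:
N(y) = y² + 12*y
r(u) = 509/(2*u) (r(u) = 509/((2*u)) = 509*(1/(2*u)) = 509/(2*u))
H(W) = -8/3 - 649*√W (H(W) = -8/3 + (-1947*√W)/3 = -8/3 - 649*√W)
H(188) + r(N(13)) = (-8/3 - 1298*√47) + 509/(2*((13*(12 + 13)))) = (-8/3 - 1298*√47) + 509/(2*((13*25))) = (-8/3 - 1298*√47) + (509/2)/325 = (-8/3 - 1298*√47) + (509/2)*(1/325) = (-8/3 - 1298*√47) + 509/650 = -3673/1950 - 1298*√47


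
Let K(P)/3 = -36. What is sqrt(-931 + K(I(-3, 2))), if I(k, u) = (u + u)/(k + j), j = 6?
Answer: I*sqrt(1039) ≈ 32.234*I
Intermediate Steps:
I(k, u) = 2*u/(6 + k) (I(k, u) = (u + u)/(k + 6) = (2*u)/(6 + k) = 2*u/(6 + k))
K(P) = -108 (K(P) = 3*(-36) = -108)
sqrt(-931 + K(I(-3, 2))) = sqrt(-931 - 108) = sqrt(-1039) = I*sqrt(1039)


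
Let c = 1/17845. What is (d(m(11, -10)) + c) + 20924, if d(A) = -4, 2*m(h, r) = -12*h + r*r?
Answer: 373317401/17845 ≈ 20920.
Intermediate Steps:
m(h, r) = r**2/2 - 6*h (m(h, r) = (-12*h + r*r)/2 = (-12*h + r**2)/2 = (r**2 - 12*h)/2 = r**2/2 - 6*h)
c = 1/17845 ≈ 5.6038e-5
(d(m(11, -10)) + c) + 20924 = (-4 + 1/17845) + 20924 = -71379/17845 + 20924 = 373317401/17845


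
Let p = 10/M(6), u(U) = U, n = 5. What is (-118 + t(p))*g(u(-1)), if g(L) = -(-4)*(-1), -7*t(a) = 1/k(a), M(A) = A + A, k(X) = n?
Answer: 16524/35 ≈ 472.11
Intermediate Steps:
k(X) = 5
M(A) = 2*A
p = 5/6 (p = 10/((2*6)) = 10/12 = 10*(1/12) = 5/6 ≈ 0.83333)
t(a) = -1/35 (t(a) = -1/7/5 = -1/7*1/5 = -1/35)
g(L) = -4 (g(L) = -4*1 = -4)
(-118 + t(p))*g(u(-1)) = (-118 - 1/35)*(-4) = -4131/35*(-4) = 16524/35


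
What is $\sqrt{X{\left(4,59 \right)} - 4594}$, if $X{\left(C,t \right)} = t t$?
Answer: $i \sqrt{1113} \approx 33.362 i$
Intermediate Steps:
$X{\left(C,t \right)} = t^{2}$
$\sqrt{X{\left(4,59 \right)} - 4594} = \sqrt{59^{2} - 4594} = \sqrt{3481 - 4594} = \sqrt{-1113} = i \sqrt{1113}$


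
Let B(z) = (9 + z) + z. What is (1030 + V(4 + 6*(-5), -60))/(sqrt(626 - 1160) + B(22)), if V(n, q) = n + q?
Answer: 50032/3343 - 944*I*sqrt(534)/3343 ≈ 14.966 - 6.5254*I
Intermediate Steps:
B(z) = 9 + 2*z
(1030 + V(4 + 6*(-5), -60))/(sqrt(626 - 1160) + B(22)) = (1030 + ((4 + 6*(-5)) - 60))/(sqrt(626 - 1160) + (9 + 2*22)) = (1030 + ((4 - 30) - 60))/(sqrt(-534) + (9 + 44)) = (1030 + (-26 - 60))/(I*sqrt(534) + 53) = (1030 - 86)/(53 + I*sqrt(534)) = 944/(53 + I*sqrt(534))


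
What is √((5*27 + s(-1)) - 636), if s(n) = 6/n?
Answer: 13*I*√3 ≈ 22.517*I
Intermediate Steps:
√((5*27 + s(-1)) - 636) = √((5*27 + 6/(-1)) - 636) = √((135 + 6*(-1)) - 636) = √((135 - 6) - 636) = √(129 - 636) = √(-507) = 13*I*√3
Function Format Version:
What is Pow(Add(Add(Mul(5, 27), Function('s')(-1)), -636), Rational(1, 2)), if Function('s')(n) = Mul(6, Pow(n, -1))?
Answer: Mul(13, I, Pow(3, Rational(1, 2))) ≈ Mul(22.517, I)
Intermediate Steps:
Pow(Add(Add(Mul(5, 27), Function('s')(-1)), -636), Rational(1, 2)) = Pow(Add(Add(Mul(5, 27), Mul(6, Pow(-1, -1))), -636), Rational(1, 2)) = Pow(Add(Add(135, Mul(6, -1)), -636), Rational(1, 2)) = Pow(Add(Add(135, -6), -636), Rational(1, 2)) = Pow(Add(129, -636), Rational(1, 2)) = Pow(-507, Rational(1, 2)) = Mul(13, I, Pow(3, Rational(1, 2)))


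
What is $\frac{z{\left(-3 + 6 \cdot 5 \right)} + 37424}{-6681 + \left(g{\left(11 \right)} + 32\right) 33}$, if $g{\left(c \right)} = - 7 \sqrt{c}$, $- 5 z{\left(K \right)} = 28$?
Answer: $- \frac{11693250}{1725203} + \frac{2401014 \sqrt{11}}{8626015} \approx -5.8547$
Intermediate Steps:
$z{\left(K \right)} = - \frac{28}{5}$ ($z{\left(K \right)} = \left(- \frac{1}{5}\right) 28 = - \frac{28}{5}$)
$\frac{z{\left(-3 + 6 \cdot 5 \right)} + 37424}{-6681 + \left(g{\left(11 \right)} + 32\right) 33} = \frac{- \frac{28}{5} + 37424}{-6681 + \left(- 7 \sqrt{11} + 32\right) 33} = \frac{187092}{5 \left(-6681 + \left(32 - 7 \sqrt{11}\right) 33\right)} = \frac{187092}{5 \left(-6681 + \left(1056 - 231 \sqrt{11}\right)\right)} = \frac{187092}{5 \left(-5625 - 231 \sqrt{11}\right)}$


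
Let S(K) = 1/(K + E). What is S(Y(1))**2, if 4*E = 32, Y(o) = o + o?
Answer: 1/100 ≈ 0.010000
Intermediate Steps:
Y(o) = 2*o
E = 8 (E = (1/4)*32 = 8)
S(K) = 1/(8 + K) (S(K) = 1/(K + 8) = 1/(8 + K))
S(Y(1))**2 = (1/(8 + 2*1))**2 = (1/(8 + 2))**2 = (1/10)**2 = 1/100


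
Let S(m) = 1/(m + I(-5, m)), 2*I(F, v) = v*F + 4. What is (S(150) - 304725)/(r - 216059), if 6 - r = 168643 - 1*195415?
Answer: 67953676/42209663 ≈ 1.6099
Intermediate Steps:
I(F, v) = 2 + F*v/2 (I(F, v) = (v*F + 4)/2 = (F*v + 4)/2 = (4 + F*v)/2 = 2 + F*v/2)
S(m) = 1/(2 - 3*m/2) (S(m) = 1/(m + (2 + (½)*(-5)*m)) = 1/(m + (2 - 5*m/2)) = 1/(2 - 3*m/2))
r = 26778 (r = 6 - (168643 - 1*195415) = 6 - (168643 - 195415) = 6 - 1*(-26772) = 6 + 26772 = 26778)
(S(150) - 304725)/(r - 216059) = (-2/(-4 + 3*150) - 304725)/(26778 - 216059) = (-2/(-4 + 450) - 304725)/(-189281) = (-2/446 - 304725)*(-1/189281) = (-2*1/446 - 304725)*(-1/189281) = (-1/223 - 304725)*(-1/189281) = -67953676/223*(-1/189281) = 67953676/42209663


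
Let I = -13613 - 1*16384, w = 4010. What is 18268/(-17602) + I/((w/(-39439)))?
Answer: 10412001234743/35292010 ≈ 2.9502e+5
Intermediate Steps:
I = -29997 (I = -13613 - 16384 = -29997)
18268/(-17602) + I/((w/(-39439))) = 18268/(-17602) - 29997/(4010/(-39439)) = 18268*(-1/17602) - 29997/(4010*(-1/39439)) = -9134/8801 - 29997/(-4010/39439) = -9134/8801 - 29997*(-39439/4010) = -9134/8801 + 1183051683/4010 = 10412001234743/35292010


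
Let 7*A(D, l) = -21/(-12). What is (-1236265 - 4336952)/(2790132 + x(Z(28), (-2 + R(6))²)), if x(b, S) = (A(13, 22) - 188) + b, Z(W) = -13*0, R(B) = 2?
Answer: -22292868/11159777 ≈ -1.9976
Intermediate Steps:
Z(W) = 0
A(D, l) = ¼ (A(D, l) = (-21/(-12))/7 = (-21*(-1/12))/7 = (⅐)*(7/4) = ¼)
x(b, S) = -751/4 + b (x(b, S) = (¼ - 188) + b = -751/4 + b)
(-1236265 - 4336952)/(2790132 + x(Z(28), (-2 + R(6))²)) = (-1236265 - 4336952)/(2790132 + (-751/4 + 0)) = -5573217/(2790132 - 751/4) = -5573217/11159777/4 = -5573217*4/11159777 = -22292868/11159777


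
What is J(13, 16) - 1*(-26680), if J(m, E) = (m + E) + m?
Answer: 26722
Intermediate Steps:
J(m, E) = E + 2*m (J(m, E) = (E + m) + m = E + 2*m)
J(13, 16) - 1*(-26680) = (16 + 2*13) - 1*(-26680) = (16 + 26) + 26680 = 42 + 26680 = 26722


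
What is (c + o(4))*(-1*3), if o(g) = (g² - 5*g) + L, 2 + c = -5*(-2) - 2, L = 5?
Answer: -21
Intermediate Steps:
c = 6 (c = -2 + (-5*(-2) - 2) = -2 + (10 - 2) = -2 + 8 = 6)
o(g) = 5 + g² - 5*g (o(g) = (g² - 5*g) + 5 = 5 + g² - 5*g)
(c + o(4))*(-1*3) = (6 + (5 + 4² - 5*4))*(-1*3) = (6 + (5 + 16 - 20))*(-3) = (6 + 1)*(-3) = 7*(-3) = -21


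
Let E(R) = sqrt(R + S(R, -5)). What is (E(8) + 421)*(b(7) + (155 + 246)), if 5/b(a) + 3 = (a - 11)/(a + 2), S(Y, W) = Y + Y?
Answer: 5214506/31 + 24772*sqrt(6)/31 ≈ 1.7017e+5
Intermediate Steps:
S(Y, W) = 2*Y
E(R) = sqrt(3)*sqrt(R) (E(R) = sqrt(R + 2*R) = sqrt(3*R) = sqrt(3)*sqrt(R))
b(a) = 5/(-3 + (-11 + a)/(2 + a)) (b(a) = 5/(-3 + (a - 11)/(a + 2)) = 5/(-3 + (-11 + a)/(2 + a)))
(E(8) + 421)*(b(7) + (155 + 246)) = (sqrt(3)*sqrt(8) + 421)*(5*(-2 - 1*7)/(17 + 2*7) + (155 + 246)) = (sqrt(3)*(2*sqrt(2)) + 421)*(5*(-2 - 7)/(17 + 14) + 401) = (2*sqrt(6) + 421)*(5*(-9)/31 + 401) = (421 + 2*sqrt(6))*(5*(1/31)*(-9) + 401) = (421 + 2*sqrt(6))*(-45/31 + 401) = (421 + 2*sqrt(6))*(12386/31) = 5214506/31 + 24772*sqrt(6)/31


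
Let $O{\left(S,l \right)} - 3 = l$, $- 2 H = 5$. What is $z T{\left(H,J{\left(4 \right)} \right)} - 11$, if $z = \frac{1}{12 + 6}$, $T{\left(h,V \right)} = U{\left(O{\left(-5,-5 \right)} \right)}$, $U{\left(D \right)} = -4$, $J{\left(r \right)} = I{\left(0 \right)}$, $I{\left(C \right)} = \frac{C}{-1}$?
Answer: $- \frac{101}{9} \approx -11.222$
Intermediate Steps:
$H = - \frac{5}{2}$ ($H = \left(- \frac{1}{2}\right) 5 = - \frac{5}{2} \approx -2.5$)
$I{\left(C \right)} = - C$ ($I{\left(C \right)} = C \left(-1\right) = - C$)
$J{\left(r \right)} = 0$ ($J{\left(r \right)} = \left(-1\right) 0 = 0$)
$O{\left(S,l \right)} = 3 + l$
$T{\left(h,V \right)} = -4$
$z = \frac{1}{18} \approx 0.055556$
$z T{\left(H,J{\left(4 \right)} \right)} - 11 = \frac{1}{18} \left(-4\right) - 11 = - \frac{2}{9} - 11 = - \frac{101}{9}$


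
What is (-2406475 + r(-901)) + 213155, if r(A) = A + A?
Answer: -2195122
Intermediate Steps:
r(A) = 2*A
(-2406475 + r(-901)) + 213155 = (-2406475 + 2*(-901)) + 213155 = (-2406475 - 1802) + 213155 = -2408277 + 213155 = -2195122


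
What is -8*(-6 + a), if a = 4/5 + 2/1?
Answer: 128/5 ≈ 25.600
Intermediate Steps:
a = 14/5 (a = 4*(1/5) + 2*1 = 4/5 + 2 = 14/5 ≈ 2.8000)
-8*(-6 + a) = -8*(-6 + 14/5) = -8*(-16/5) = 128/5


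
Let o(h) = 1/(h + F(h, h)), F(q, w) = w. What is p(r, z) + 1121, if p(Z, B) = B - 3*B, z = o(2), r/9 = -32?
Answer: 2241/2 ≈ 1120.5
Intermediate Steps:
r = -288 (r = 9*(-32) = -288)
o(h) = 1/(2*h) (o(h) = 1/(h + h) = 1/(2*h))
z = ¼ (z = (½)/2 = (½)*(½) = ¼ ≈ 0.25000)
p(Z, B) = -2*B
p(r, z) + 1121 = -2*¼ + 1121 = -½ + 1121 = 2241/2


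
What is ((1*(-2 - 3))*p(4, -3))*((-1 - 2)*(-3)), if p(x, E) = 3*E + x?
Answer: 225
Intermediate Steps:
p(x, E) = x + 3*E
((1*(-2 - 3))*p(4, -3))*((-1 - 2)*(-3)) = ((1*(-2 - 3))*(4 + 3*(-3)))*((-1 - 2)*(-3)) = ((1*(-5))*(4 - 9))*(-3*(-3)) = -5*(-5)*9 = 25*9 = 225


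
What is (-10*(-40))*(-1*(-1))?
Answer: 400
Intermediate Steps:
(-10*(-40))*(-1*(-1)) = 400*1 = 400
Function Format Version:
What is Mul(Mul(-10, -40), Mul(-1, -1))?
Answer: 400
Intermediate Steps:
Mul(Mul(-10, -40), Mul(-1, -1)) = Mul(400, 1) = 400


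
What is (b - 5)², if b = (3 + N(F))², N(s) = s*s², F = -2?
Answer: 400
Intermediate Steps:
N(s) = s³
b = 25 (b = (3 + (-2)³)² = (3 - 8)² = (-5)² = 25)
(b - 5)² = (25 - 5)² = 20² = 400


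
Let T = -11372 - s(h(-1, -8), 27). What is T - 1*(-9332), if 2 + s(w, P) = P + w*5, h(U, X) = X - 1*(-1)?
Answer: -2030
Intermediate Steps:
h(U, X) = 1 + X (h(U, X) = X + 1 = 1 + X)
s(w, P) = -2 + P + 5*w (s(w, P) = -2 + (P + w*5) = -2 + (P + 5*w) = -2 + P + 5*w)
T = -11362 (T = -11372 - (-2 + 27 + 5*(1 - 8)) = -11372 - (-2 + 27 + 5*(-7)) = -11372 - (-2 + 27 - 35) = -11372 - 1*(-10) = -11372 + 10 = -11362)
T - 1*(-9332) = -11362 - 1*(-9332) = -11362 + 9332 = -2030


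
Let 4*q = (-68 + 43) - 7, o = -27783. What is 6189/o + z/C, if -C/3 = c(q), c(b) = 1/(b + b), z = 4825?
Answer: 238314337/9261 ≈ 25733.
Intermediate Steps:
q = -8 (q = ((-68 + 43) - 7)/4 = (-25 - 7)/4 = (¼)*(-32) = -8)
c(b) = 1/(2*b)
C = 3/16 (C = -3/(2*(-8)) = -3*(-1)/(2*8) = -3*(-1/16) = 3/16 ≈ 0.18750)
6189/o + z/C = 6189/(-27783) + 4825/(3/16) = 6189*(-1/27783) + 4825*(16/3) = -2063/9261 + 77200/3 = 238314337/9261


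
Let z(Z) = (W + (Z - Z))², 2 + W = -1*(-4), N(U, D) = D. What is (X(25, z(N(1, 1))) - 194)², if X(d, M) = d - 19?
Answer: 35344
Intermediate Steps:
W = 2 (W = -2 - 1*(-4) = -2 + 4 = 2)
z(Z) = 4 (z(Z) = (2 + (Z - Z))² = (2 + 0)² = 2² = 4)
X(d, M) = -19 + d
(X(25, z(N(1, 1))) - 194)² = ((-19 + 25) - 194)² = (6 - 194)² = (-188)² = 35344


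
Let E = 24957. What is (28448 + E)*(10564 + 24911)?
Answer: 1894542375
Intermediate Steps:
(28448 + E)*(10564 + 24911) = (28448 + 24957)*(10564 + 24911) = 53405*35475 = 1894542375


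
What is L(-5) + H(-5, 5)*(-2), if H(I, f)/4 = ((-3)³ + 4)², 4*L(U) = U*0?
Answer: -4232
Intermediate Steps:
L(U) = 0 (L(U) = (U*0)/4 = (¼)*0 = 0)
H(I, f) = 2116 (H(I, f) = 4*((-3)³ + 4)² = 4*(-27 + 4)² = 4*(-23)² = 4*529 = 2116)
L(-5) + H(-5, 5)*(-2) = 0 + 2116*(-2) = 0 - 4232 = -4232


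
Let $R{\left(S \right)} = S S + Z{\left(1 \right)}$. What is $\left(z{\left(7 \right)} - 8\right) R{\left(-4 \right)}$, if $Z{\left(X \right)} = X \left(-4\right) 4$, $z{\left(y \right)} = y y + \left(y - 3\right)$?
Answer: $0$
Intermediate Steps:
$z{\left(y \right)} = -3 + y + y^{2}$ ($z{\left(y \right)} = y^{2} + \left(-3 + y\right) = -3 + y + y^{2}$)
$Z{\left(X \right)} = - 16 X$ ($Z{\left(X \right)} = - 4 X 4 = - 16 X$)
$R{\left(S \right)} = -16 + S^{2}$ ($R{\left(S \right)} = S S - 16 = S^{2} - 16 = -16 + S^{2}$)
$\left(z{\left(7 \right)} - 8\right) R{\left(-4 \right)} = \left(\left(-3 + 7 + 7^{2}\right) - 8\right) \left(-16 + \left(-4\right)^{2}\right) = \left(\left(-3 + 7 + 49\right) - 8\right) \left(-16 + 16\right) = \left(53 - 8\right) 0 = 45 \cdot 0 = 0$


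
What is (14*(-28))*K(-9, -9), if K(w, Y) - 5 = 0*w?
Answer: -1960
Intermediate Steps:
K(w, Y) = 5 (K(w, Y) = 5 + 0*w = 5 + 0 = 5)
(14*(-28))*K(-9, -9) = (14*(-28))*5 = -392*5 = -1960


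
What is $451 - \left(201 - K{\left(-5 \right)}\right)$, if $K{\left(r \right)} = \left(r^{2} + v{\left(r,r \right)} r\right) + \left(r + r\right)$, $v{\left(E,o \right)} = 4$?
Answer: $245$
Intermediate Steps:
$K{\left(r \right)} = r^{2} + 6 r$ ($K{\left(r \right)} = \left(r^{2} + 4 r\right) + \left(r + r\right) = \left(r^{2} + 4 r\right) + 2 r = r^{2} + 6 r$)
$451 - \left(201 - K{\left(-5 \right)}\right) = 451 - \left(201 - - 5 \left(6 - 5\right)\right) = 451 - \left(201 - \left(-5\right) 1\right) = 451 - \left(201 - -5\right) = 451 - \left(201 + 5\right) = 451 - 206 = 245$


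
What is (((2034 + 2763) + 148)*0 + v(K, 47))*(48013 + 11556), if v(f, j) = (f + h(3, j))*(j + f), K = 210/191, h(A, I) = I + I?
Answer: 9940437960092/36481 ≈ 2.7248e+8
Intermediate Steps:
h(A, I) = 2*I
K = 210/191 (K = 210*(1/191) = 210/191 ≈ 1.0995)
v(f, j) = (f + j)*(f + 2*j) (v(f, j) = (f + 2*j)*(j + f) = (f + 2*j)*(f + j) = (f + j)*(f + 2*j))
(((2034 + 2763) + 148)*0 + v(K, 47))*(48013 + 11556) = (((2034 + 2763) + 148)*0 + ((210/191)**2 + 2*47**2 + 3*(210/191)*47))*(48013 + 11556) = ((4797 + 148)*0 + (44100/36481 + 2*2209 + 29610/191))*59569 = (4945*0 + (44100/36481 + 4418 + 29610/191))*59569 = (0 + 166872668/36481)*59569 = (166872668/36481)*59569 = 9940437960092/36481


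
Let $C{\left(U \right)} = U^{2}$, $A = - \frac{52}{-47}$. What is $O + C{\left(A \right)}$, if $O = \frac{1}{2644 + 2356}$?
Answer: $\frac{13522209}{11045000} \approx 1.2243$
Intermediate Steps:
$O = \frac{1}{5000} \approx 0.0002$
$A = \frac{52}{47}$ ($A = \left(-52\right) \left(- \frac{1}{47}\right) = \frac{52}{47} \approx 1.1064$)
$O + C{\left(A \right)} = \frac{1}{5000} + \left(\frac{52}{47}\right)^{2} = \frac{1}{5000} + \frac{2704}{2209} = \frac{13522209}{11045000}$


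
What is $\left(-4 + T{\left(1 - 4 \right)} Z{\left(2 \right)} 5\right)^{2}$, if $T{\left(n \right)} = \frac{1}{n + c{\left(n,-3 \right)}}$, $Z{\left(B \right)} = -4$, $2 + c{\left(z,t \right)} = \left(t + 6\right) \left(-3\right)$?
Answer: $\frac{324}{49} \approx 6.6122$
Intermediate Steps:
$c{\left(z,t \right)} = -20 - 3 t$ ($c{\left(z,t \right)} = -2 + \left(t + 6\right) \left(-3\right) = -2 + \left(6 + t\right) \left(-3\right) = -2 - \left(18 + 3 t\right) = -20 - 3 t$)
$T{\left(n \right)} = \frac{1}{-11 + n}$ ($T{\left(n \right)} = \frac{1}{n - 11} = \frac{1}{-11 + n}$)
$\left(-4 + T{\left(1 - 4 \right)} Z{\left(2 \right)} 5\right)^{2} = \left(-4 + \frac{1}{-11 + \left(1 - 4\right)} \left(-4\right) 5\right)^{2} = \left(-4 + \frac{1}{-11 - 3} \left(-4\right) 5\right)^{2} = \left(-4 + \frac{1}{-14} \left(-4\right) 5\right)^{2} = \left(-4 + \left(- \frac{1}{14}\right) \left(-4\right) 5\right)^{2} = \left(-4 + \frac{2}{7} \cdot 5\right)^{2} = \left(-4 + \frac{10}{7}\right)^{2} = \left(- \frac{18}{7}\right)^{2} = \frac{324}{49}$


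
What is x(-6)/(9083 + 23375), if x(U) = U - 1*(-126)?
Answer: 60/16229 ≈ 0.0036971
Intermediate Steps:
x(U) = 126 + U (x(U) = U + 126 = 126 + U)
x(-6)/(9083 + 23375) = (126 - 6)/(9083 + 23375) = 120/32458 = 120*(1/32458) = 60/16229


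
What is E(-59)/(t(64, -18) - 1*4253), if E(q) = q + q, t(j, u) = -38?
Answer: 118/4291 ≈ 0.027499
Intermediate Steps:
E(q) = 2*q
E(-59)/(t(64, -18) - 1*4253) = (2*(-59))/(-38 - 1*4253) = -118/(-38 - 4253) = -118/(-4291) = -118*(-1/4291) = 118/4291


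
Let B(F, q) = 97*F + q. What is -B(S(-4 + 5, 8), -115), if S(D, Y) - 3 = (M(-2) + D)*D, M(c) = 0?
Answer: -273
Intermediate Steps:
S(D, Y) = 3 + D² (S(D, Y) = 3 + (0 + D)*D = 3 + D*D = 3 + D²)
B(F, q) = q + 97*F
-B(S(-4 + 5, 8), -115) = -(-115 + 97*(3 + (-4 + 5)²)) = -(-115 + 97*(3 + 1²)) = -(-115 + 97*(3 + 1)) = -(-115 + 97*4) = -(-115 + 388) = -1*273 = -273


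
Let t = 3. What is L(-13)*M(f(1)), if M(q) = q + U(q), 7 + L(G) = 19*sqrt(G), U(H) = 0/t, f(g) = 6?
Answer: -42 + 114*I*sqrt(13) ≈ -42.0 + 411.03*I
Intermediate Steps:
U(H) = 0 (U(H) = 0/3 = 0*(1/3) = 0)
L(G) = -7 + 19*sqrt(G)
M(q) = q (M(q) = q + 0 = q)
L(-13)*M(f(1)) = (-7 + 19*sqrt(-13))*6 = (-7 + 19*(I*sqrt(13)))*6 = (-7 + 19*I*sqrt(13))*6 = -42 + 114*I*sqrt(13)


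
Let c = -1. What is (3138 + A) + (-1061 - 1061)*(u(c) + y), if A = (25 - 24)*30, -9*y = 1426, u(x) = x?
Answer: 3073582/9 ≈ 3.4151e+5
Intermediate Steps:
y = -1426/9 (y = -⅑*1426 = -1426/9 ≈ -158.44)
A = 30 (A = 1*30 = 30)
(3138 + A) + (-1061 - 1061)*(u(c) + y) = (3138 + 30) + (-1061 - 1061)*(-1 - 1426/9) = 3168 - 2122*(-1435/9) = 3168 + 3045070/9 = 3073582/9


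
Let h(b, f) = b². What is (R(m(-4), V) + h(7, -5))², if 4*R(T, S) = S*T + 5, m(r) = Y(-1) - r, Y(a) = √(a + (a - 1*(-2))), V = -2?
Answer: 37249/16 ≈ 2328.1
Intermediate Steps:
Y(a) = √(2 + 2*a) (Y(a) = √(a + (a + 2)) = √(a + (2 + a)) = √(2 + 2*a))
m(r) = -r (m(r) = √(2 + 2*(-1)) - r = √(2 - 2) - r = √0 - r = 0 - r = -r)
R(T, S) = 5/4 + S*T/4 (R(T, S) = (S*T + 5)/4 = (5 + S*T)/4 = 5/4 + S*T/4)
(R(m(-4), V) + h(7, -5))² = ((5/4 + (¼)*(-2)*(-1*(-4))) + 7²)² = ((5/4 + (¼)*(-2)*4) + 49)² = ((5/4 - 2) + 49)² = (-¾ + 49)² = (193/4)² = 37249/16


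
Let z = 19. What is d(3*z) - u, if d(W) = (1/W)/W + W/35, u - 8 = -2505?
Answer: 284131583/113715 ≈ 2498.6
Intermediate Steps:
u = -2497 (u = 8 - 2505 = -2497)
d(W) = W⁻² + W/35 (d(W) = 1/(W*W) + W*(1/35) = W⁻² + W/35)
d(3*z) - u = ((3*19)⁻² + (3*19)/35) - 1*(-2497) = (57⁻² + (1/35)*57) + 2497 = (1/3249 + 57/35) + 2497 = 185228/113715 + 2497 = 284131583/113715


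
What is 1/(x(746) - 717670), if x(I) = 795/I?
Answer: -746/535381025 ≈ -1.3934e-6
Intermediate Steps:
1/(x(746) - 717670) = 1/(795/746 - 717670) = 1/(-535381025/746) = -746/535381025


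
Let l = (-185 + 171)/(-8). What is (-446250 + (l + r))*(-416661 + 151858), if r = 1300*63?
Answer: 385922038579/4 ≈ 9.6481e+10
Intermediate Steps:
r = 81900
l = 7/4 (l = -1/8*(-14) = 7/4 ≈ 1.7500)
(-446250 + (l + r))*(-416661 + 151858) = (-446250 + (7/4 + 81900))*(-416661 + 151858) = (-446250 + 327607/4)*(-264803) = -1457393/4*(-264803) = 385922038579/4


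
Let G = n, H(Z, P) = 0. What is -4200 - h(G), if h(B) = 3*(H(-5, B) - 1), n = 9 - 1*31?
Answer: -4197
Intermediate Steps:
n = -22 (n = 9 - 31 = -22)
G = -22
h(B) = -3 (h(B) = 3*(0 - 1) = 3*(-1) = -3)
-4200 - h(G) = -4200 - 1*(-3) = -4200 + 3 = -4197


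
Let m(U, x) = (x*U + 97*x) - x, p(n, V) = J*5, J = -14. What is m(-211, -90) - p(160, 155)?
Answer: 10420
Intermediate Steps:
p(n, V) = -70 (p(n, V) = -14*5 = -70)
m(U, x) = 96*x + U*x (m(U, x) = (U*x + 97*x) - x = (97*x + U*x) - x = 96*x + U*x)
m(-211, -90) - p(160, 155) = -90*(96 - 211) - 1*(-70) = -90*(-115) + 70 = 10350 + 70 = 10420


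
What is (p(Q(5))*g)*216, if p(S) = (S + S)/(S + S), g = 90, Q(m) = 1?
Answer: 19440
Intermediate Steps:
p(S) = 1 (p(S) = (2*S)/((2*S)) = (2*S)*(1/(2*S)) = 1)
(p(Q(5))*g)*216 = (1*90)*216 = 90*216 = 19440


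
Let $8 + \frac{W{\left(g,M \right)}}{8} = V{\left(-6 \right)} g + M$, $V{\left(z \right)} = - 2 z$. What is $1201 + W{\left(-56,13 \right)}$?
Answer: $-4135$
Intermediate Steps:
$W{\left(g,M \right)} = -64 + 8 M + 96 g$ ($W{\left(g,M \right)} = -64 + 8 \left(\left(-2\right) \left(-6\right) g + M\right) = -64 + 8 \left(12 g + M\right) = -64 + 8 \left(M + 12 g\right) = -64 + \left(8 M + 96 g\right) = -64 + 8 M + 96 g$)
$1201 + W{\left(-56,13 \right)} = 1201 + \left(-64 + 8 \cdot 13 + 96 \left(-56\right)\right) = 1201 - 5336 = -4135$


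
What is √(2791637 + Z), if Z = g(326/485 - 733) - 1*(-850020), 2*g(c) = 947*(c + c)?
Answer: 2*√173369207255/485 ≈ 1717.0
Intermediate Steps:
g(c) = 947*c (g(c) = (947*(c + c))/2 = (947*(2*c))/2 = (1894*c)/2 = 947*c)
Z = 75905187/485 (Z = 947*(326/485 - 733) - 1*(-850020) = 947*(326*(1/485) - 733) + 850020 = 947*(326/485 - 733) + 850020 = 947*(-355179/485) + 850020 = -336354513/485 + 850020 = 75905187/485 ≈ 1.5651e+5)
√(2791637 + Z) = √(2791637 + 75905187/485) = √(1429849132/485) = 2*√173369207255/485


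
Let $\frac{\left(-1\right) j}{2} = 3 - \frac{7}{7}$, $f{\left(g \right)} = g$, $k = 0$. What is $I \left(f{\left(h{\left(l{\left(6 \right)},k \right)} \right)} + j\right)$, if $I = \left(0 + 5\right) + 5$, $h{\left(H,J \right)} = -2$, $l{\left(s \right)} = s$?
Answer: $-60$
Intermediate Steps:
$I = 10$ ($I = 5 + 5 = 10$)
$j = -4$ ($j = - 2 \left(3 - \frac{7}{7}\right) = - 2 \left(3 - 7 \cdot \frac{1}{7}\right) = - 2 \left(3 - 1\right) = \left(-2\right) 2 = -4$)
$I \left(f{\left(h{\left(l{\left(6 \right)},k \right)} \right)} + j\right) = 10 \left(-2 - 4\right) = 10 \left(-6\right) = -60$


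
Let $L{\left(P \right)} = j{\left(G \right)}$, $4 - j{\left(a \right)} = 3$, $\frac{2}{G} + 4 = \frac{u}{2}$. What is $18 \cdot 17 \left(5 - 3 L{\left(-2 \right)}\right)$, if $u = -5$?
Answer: $612$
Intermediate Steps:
$G = - \frac{4}{13}$ ($G = \frac{2}{-4 - \frac{5}{2}} = \frac{2}{- \frac{13}{2}} = 2 \left(- \frac{2}{13}\right) = - \frac{4}{13} \approx -0.30769$)
$j{\left(a \right)} = 1$ ($j{\left(a \right)} = 4 - 3 = 1$)
$L{\left(P \right)} = 1$
$18 \cdot 17 \left(5 - 3 L{\left(-2 \right)}\right) = 18 \cdot 17 \left(5 - 3\right) = 306 \left(5 - 3\right) = 306 \cdot 2 = 612$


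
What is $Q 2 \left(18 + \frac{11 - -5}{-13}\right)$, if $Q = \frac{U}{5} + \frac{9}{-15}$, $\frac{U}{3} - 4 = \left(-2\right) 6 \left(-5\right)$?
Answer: $\frac{82404}{65} \approx 1267.8$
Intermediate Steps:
$U = 192$ ($U = 12 + 3 \left(-2\right) 6 \left(-5\right) = 12 + 3 \left(\left(-12\right) \left(-5\right)\right) = 12 + 3 \cdot 60 = 12 + 180 = 192$)
$Q = \frac{189}{5}$ ($Q = \frac{192}{5} + \frac{9}{-15} = 192 \cdot \frac{1}{5} + 9 \left(- \frac{1}{15}\right) = \frac{192}{5} - \frac{3}{5} = \frac{189}{5} \approx 37.8$)
$Q 2 \left(18 + \frac{11 - -5}{-13}\right) = \frac{189}{5} \cdot 2 \left(18 + \frac{11 - -5}{-13}\right) = \frac{378 \left(18 + \left(11 + 5\right) \left(- \frac{1}{13}\right)\right)}{5} = \frac{378 \left(18 + 16 \left(- \frac{1}{13}\right)\right)}{5} = \frac{378 \left(18 - \frac{16}{13}\right)}{5} = \frac{378}{5} \cdot \frac{218}{13} = \frac{82404}{65}$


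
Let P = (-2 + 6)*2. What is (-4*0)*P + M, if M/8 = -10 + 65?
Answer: 440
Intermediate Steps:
P = 8 (P = 4*2 = 8)
M = 440 (M = 8*(-10 + 65) = 8*55 = 440)
(-4*0)*P + M = -4*0*8 + 440 = 0*8 + 440 = 0 + 440 = 440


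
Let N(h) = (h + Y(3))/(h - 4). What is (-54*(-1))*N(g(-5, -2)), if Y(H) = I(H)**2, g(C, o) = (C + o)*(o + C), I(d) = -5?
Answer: 444/5 ≈ 88.800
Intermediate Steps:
g(C, o) = (C + o)**2 (g(C, o) = (C + o)*(C + o) = (C + o)**2)
Y(H) = 25 (Y(H) = (-5)**2 = 25)
N(h) = (25 + h)/(-4 + h) (N(h) = (h + 25)/(h - 4) = (25 + h)/(-4 + h))
(-54*(-1))*N(g(-5, -2)) = (-54*(-1))*((25 + (-5 - 2)**2)/(-4 + (-5 - 2)**2)) = (-9*(-6))*((25 + (-7)**2)/(-4 + (-7)**2)) = 54*((25 + 49)/(-4 + 49)) = 54*(74/45) = 444/5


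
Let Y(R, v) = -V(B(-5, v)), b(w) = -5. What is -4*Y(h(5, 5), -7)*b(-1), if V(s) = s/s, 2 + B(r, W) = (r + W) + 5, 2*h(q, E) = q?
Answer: -20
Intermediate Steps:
h(q, E) = q/2
B(r, W) = 3 + W + r (B(r, W) = -2 + ((r + W) + 5) = -2 + ((W + r) + 5) = -2 + (5 + W + r) = 3 + W + r)
V(s) = 1
Y(R, v) = -1 (Y(R, v) = -1*1 = -1)
-4*Y(h(5, 5), -7)*b(-1) = -(-4)*(-5) = -4*5 = -20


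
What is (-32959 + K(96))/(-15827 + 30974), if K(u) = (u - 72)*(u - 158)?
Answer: -34447/15147 ≈ -2.2742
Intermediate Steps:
K(u) = (-158 + u)*(-72 + u) (K(u) = (-72 + u)*(-158 + u) = (-158 + u)*(-72 + u))
(-32959 + K(96))/(-15827 + 30974) = (-32959 + (11376 + 96² - 230*96))/(-15827 + 30974) = (-32959 + (11376 + 9216 - 22080))/15147 = (-32959 - 1488)*(1/15147) = -34447*1/15147 = -34447/15147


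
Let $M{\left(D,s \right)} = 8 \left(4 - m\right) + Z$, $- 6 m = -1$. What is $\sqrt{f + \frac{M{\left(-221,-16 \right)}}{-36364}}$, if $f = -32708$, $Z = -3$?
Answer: $\frac{i \sqrt{97315006385787}}{54546} \approx 180.85 i$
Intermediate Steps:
$m = \frac{1}{6}$ ($m = \left(- \frac{1}{6}\right) \left(-1\right) = \frac{1}{6} \approx 0.16667$)
$M{\left(D,s \right)} = \frac{83}{3}$ ($M{\left(D,s \right)} = 8 \left(4 - \frac{1}{6}\right) - 3 = 8 \cdot \frac{23}{6} - 3 = \frac{92}{3} - 3 = \frac{83}{3}$)
$\sqrt{f + \frac{M{\left(-221,-16 \right)}}{-36364}} = \sqrt{-32708 + \frac{83}{3 \left(-36364\right)}} = \sqrt{-32708 + \frac{83}{3} \left(- \frac{1}{36364}\right)} = \sqrt{-32708 - \frac{83}{109092}} = \sqrt{- \frac{3568181219}{109092}} = \frac{i \sqrt{97315006385787}}{54546}$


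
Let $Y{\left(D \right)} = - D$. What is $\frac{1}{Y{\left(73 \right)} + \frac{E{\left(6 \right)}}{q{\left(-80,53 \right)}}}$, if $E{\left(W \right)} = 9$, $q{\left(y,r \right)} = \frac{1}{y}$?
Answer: $- \frac{1}{793} \approx -0.001261$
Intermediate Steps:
$\frac{1}{Y{\left(73 \right)} + \frac{E{\left(6 \right)}}{q{\left(-80,53 \right)}}} = \frac{1}{\left(-1\right) 73 + \frac{9}{\frac{1}{-80}}} = \frac{1}{-73 + \frac{9}{- \frac{1}{80}}} = \frac{1}{-73 + 9 \left(-80\right)} = \frac{1}{-73 - 720} = \frac{1}{-793} = - \frac{1}{793}$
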